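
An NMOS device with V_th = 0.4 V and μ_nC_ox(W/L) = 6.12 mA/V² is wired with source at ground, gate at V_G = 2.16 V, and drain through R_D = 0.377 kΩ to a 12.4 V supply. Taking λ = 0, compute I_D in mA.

I_D = 9.48 mA

V_GS = V_G = 2.16 V, so V_ov = 2.16 − 0.4 = 1.76 V.
Assume saturation: I_D = ½ k_n V_ov² = 0.5 × 6.12 × 1.76² = 9.48 mA, giving V_DS = V_DD − I_D R_D = 12.4 − 9.48 × 0.377 = 8.83 V.
V_DS = 8.83 V ≥ V_ov = 1.76 V, confirming saturation.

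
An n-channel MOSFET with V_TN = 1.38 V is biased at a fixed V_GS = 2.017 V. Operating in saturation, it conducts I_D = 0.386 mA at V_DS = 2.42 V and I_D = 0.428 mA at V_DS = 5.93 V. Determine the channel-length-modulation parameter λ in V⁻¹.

λ = 0.0335 V⁻¹

With V_GS fixed, I_D ∝ (1 + λ V_DS) in saturation, so I_D2/I_D1 = (1 + λ V_DS2)/(1 + λ V_DS1).
0.428/0.386 = 1.109 = (1 + 5.93 λ)/(1 + 2.42 λ).
Solving: λ (I_D1 V_DS2 − I_D2 V_DS1) = I_D2 − I_D1, so λ = (0.428 − 0.386) / (0.386 × 5.93 − 0.428 × 2.42) = 0.042 / 1.25 = 0.0335 V⁻¹.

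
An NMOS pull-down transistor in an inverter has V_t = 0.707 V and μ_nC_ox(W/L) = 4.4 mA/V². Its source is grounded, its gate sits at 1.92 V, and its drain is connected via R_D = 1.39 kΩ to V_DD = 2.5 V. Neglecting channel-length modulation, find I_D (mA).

V_GS = V_G = 1.92 V, so V_ov = 1.92 − 0.707 = 1.21 V.
Assume saturation: I_D = ½ k_n V_ov² = 0.5 × 4.4 × 1.21² = 3.24 mA, giving V_DS = V_DD − I_D R_D = 2.5 − 3.24 × 1.39 = -2 V.
But -2 V < V_ov = 1.21 V, so the device is actually in triode.
In triode I_D = k_n[V_ov V_DS − ½ V_DS²] and I_D = (V_DD − V_DS)/R_D. Equating: 3.06 V_DS² − 8.419 V_DS + 2.5 = 0, giving V_DS = 0.339 V (the root below V_ov).
I_D = (2.5 − 0.339) / 1.39 = 1.55 mA.

I_D = 1.55 mA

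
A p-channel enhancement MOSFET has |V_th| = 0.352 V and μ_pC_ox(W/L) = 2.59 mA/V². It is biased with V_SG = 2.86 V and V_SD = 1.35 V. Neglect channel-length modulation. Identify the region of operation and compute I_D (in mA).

Triode; I_D = 6.41 mA

V_ov = V_SG − |V_th| = 2.86 − 0.352 = 2.51 V.
Since V_SD = 1.35 V < V_ov = 2.51 V, the device is in the triode region.
I_D = k_p [V_ov · V_SD − ½ V_SD²] = 2.59 × [2.51 × 1.35 − 0.5 × 1.35²] = 6.41 mA.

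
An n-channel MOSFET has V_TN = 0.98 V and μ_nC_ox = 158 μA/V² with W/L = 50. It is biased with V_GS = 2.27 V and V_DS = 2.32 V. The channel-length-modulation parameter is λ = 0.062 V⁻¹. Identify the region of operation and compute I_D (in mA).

k_n = μ_nC_ox · (W/L) = 7.9 mA/V².
V_ov = V_GS − V_TN = 2.27 − 0.98 = 1.29 V.
Since V_DS = 2.32 V ≥ V_ov = 1.29 V, the device is in saturation.
I_D = ½ k_n V_ov² (1 + λ V_DS) = 0.5 × 7.9 × 1.29² × (1 + 0.062 × 2.32) = 7.52 mA.

Saturation; I_D = 7.52 mA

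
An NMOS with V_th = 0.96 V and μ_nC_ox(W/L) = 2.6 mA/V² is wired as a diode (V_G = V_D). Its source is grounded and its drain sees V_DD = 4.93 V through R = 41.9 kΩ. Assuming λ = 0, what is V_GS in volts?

With gate tied to drain, V_GS = V_DS ≥ V_GS − V_th, so the device is in saturation.
KCL at the drain: ½ k_n (V_GS − V_th)² = (V_DD − V_GS)/R.
Let x = V_GS − 0.96. Then 54.5 x² + x − 3.97 = 0, giving x = 0.261 V (positive root), so V_GS = 1.22 V.
I_D = (V_DD − V_GS)/R = (4.93 − 1.22) / 41.9 = 0.0885 mA.

V_GS = 1.22 V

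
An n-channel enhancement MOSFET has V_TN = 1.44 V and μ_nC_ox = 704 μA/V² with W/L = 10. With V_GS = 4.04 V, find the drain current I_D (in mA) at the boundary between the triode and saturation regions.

At the boundary V_DS = V_ov = V_GS − V_TN = 4.04 − 1.44 = 2.6 V.
k_n = μ_nC_ox · (W/L) = 7.04 mA/V².
I_D = ½ k_n V_ov² = 0.5 × 7.04 × 2.6² = 23.8 mA.

I_D = 23.8 mA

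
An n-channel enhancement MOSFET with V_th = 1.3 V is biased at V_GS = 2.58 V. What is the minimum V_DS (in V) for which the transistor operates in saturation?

The boundary between triode and saturation is V_DS = V_GS − V_th = V_ov.
V_ov = 2.58 − 1.3 = 1.28 V.

V_DS,sat = 1.28 V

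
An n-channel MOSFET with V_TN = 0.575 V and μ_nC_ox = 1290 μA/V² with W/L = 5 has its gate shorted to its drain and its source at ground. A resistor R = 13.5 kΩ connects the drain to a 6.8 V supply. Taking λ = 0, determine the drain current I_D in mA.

With gate tied to drain, V_GS = V_DS ≥ V_GS − V_TN, so the device is in saturation.
k_n = μ_nC_ox · (W/L) = 6.45 mA/V².
KCL at the drain: ½ k_n (V_GS − V_TN)² = (V_DD − V_GS)/R.
Let x = V_GS − 0.575. Then 43.5 x² + x − 6.225 = 0, giving x = 0.367 V (positive root), so V_GS = 0.942 V.
I_D = (V_DD − V_GS)/R = (6.8 − 0.942) / 13.5 = 0.434 mA.

I_D = 0.434 mA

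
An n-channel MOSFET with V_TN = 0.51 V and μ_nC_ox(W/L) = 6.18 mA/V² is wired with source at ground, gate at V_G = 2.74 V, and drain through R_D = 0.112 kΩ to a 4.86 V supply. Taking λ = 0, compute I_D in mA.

I_D = 15.4 mA

V_GS = V_G = 2.74 V, so V_ov = 2.74 − 0.51 = 2.23 V.
Assume saturation: I_D = ½ k_n V_ov² = 0.5 × 6.18 × 2.23² = 15.4 mA, giving V_DS = V_DD − I_D R_D = 4.86 − 15.4 × 0.112 = 3.14 V.
V_DS = 3.14 V ≥ V_ov = 2.23 V, confirming saturation.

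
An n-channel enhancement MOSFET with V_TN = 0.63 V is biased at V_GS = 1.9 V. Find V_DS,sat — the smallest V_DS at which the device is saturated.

V_DS,sat = 1.27 V

The boundary between triode and saturation is V_DS = V_GS − V_TN = V_ov.
V_ov = 1.9 − 0.63 = 1.27 V.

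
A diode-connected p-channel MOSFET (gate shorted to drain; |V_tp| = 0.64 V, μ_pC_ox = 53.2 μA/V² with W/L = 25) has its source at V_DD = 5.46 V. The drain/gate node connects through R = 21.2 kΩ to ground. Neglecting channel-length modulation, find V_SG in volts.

With gate tied to drain, V_SG = V_SD ≥ V_SG − |V_tp|, so the device is in saturation.
k_p = μ_pC_ox · (W/L) = 1.33 mA/V².
KCL at the drain: ½ k_p (V_SG − |V_tp|)² = (V_DD − V_SG)/R.
Let x = V_SG − 0.64. Then 14.1 x² + x − 4.82 = 0, giving x = 0.55 V (positive root), so V_SG = 1.19 V.
I_D = (V_DD − V_SG)/R = (5.46 − 1.19) / 21.2 = 0.201 mA.

V_SG = 1.19 V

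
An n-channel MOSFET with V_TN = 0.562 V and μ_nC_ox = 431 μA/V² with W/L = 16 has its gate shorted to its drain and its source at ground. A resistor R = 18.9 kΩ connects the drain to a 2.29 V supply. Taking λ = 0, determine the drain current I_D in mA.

With gate tied to drain, V_GS = V_DS ≥ V_GS − V_TN, so the device is in saturation.
k_n = μ_nC_ox · (W/L) = 6.896 mA/V².
KCL at the drain: ½ k_n (V_GS − V_TN)² = (V_DD − V_GS)/R.
Let x = V_GS − 0.562. Then 65.2 x² + x − 1.728 = 0, giving x = 0.155 V (positive root), so V_GS = 0.717 V.
I_D = (V_DD − V_GS)/R = (2.29 − 0.717) / 18.9 = 0.0832 mA.

I_D = 0.0832 mA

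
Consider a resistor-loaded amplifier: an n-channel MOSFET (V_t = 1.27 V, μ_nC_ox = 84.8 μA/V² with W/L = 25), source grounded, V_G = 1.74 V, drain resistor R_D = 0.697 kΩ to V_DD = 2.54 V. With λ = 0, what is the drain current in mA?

I_D = 0.234 mA

V_GS = V_G = 1.74 V, so V_ov = 1.74 − 1.27 = 0.47 V.
k_n = μ_nC_ox · (W/L) = 2.12 mA/V².
Assume saturation: I_D = ½ k_n V_ov² = 0.5 × 2.12 × 0.47² = 0.234 mA, giving V_DS = V_DD − I_D R_D = 2.54 − 0.234 × 0.697 = 2.38 V.
V_DS = 2.38 V ≥ V_ov = 0.47 V, confirming saturation.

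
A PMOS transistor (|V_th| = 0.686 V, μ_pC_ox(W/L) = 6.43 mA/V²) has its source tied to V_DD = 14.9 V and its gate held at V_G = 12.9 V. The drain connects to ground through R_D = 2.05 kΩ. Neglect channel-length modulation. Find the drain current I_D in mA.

V_SG = V_DD − V_G = 14.9 − 12.9 = 2 V, so V_ov = 2 − 0.686 = 1.31 V.
Assume saturation: I_D = ½ k_p V_ov² = 0.5 × 6.43 × 1.31² = 5.55 mA, giving V_SD = V_DD − I_D R_D = 14.9 − 5.55 × 2.05 = 3.52 V.
V_SD = 3.52 V ≥ V_ov = 1.31 V, confirming saturation.

I_D = 5.55 mA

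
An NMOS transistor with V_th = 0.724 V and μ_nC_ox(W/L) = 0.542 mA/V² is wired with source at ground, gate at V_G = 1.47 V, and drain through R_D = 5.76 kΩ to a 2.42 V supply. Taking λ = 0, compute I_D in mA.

I_D = 0.151 mA

V_GS = V_G = 1.47 V, so V_ov = 1.47 − 0.724 = 0.746 V.
Assume saturation: I_D = ½ k_n V_ov² = 0.5 × 0.542 × 0.746² = 0.151 mA, giving V_DS = V_DD − I_D R_D = 2.42 − 0.151 × 5.76 = 1.55 V.
V_DS = 1.55 V ≥ V_ov = 0.746 V, confirming saturation.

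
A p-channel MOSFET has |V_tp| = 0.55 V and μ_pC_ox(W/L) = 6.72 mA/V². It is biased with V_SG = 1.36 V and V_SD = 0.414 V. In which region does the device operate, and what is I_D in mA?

V_ov = V_SG − |V_tp| = 1.36 − 0.55 = 0.81 V.
Since V_SD = 0.414 V < V_ov = 0.81 V, the device is in the triode region.
I_D = k_p [V_ov · V_SD − ½ V_SD²] = 6.72 × [0.81 × 0.414 − 0.5 × 0.414²] = 1.68 mA.

Triode; I_D = 1.68 mA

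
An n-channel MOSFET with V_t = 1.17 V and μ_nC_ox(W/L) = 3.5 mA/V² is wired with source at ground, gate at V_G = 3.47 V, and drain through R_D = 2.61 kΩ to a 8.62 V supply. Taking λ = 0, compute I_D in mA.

V_GS = V_G = 3.47 V, so V_ov = 3.47 − 1.17 = 2.3 V.
Assume saturation: I_D = ½ k_n V_ov² = 0.5 × 3.5 × 2.3² = 9.26 mA, giving V_DS = V_DD − I_D R_D = 8.62 − 9.26 × 2.61 = -15.5 V.
But -15.5 V < V_ov = 2.3 V, so the device is actually in triode.
In triode I_D = k_n[V_ov V_DS − ½ V_DS²] and I_D = (V_DD − V_DS)/R_D. Equating: 4.57 V_DS² − 22.01 V_DS + 8.62 = 0, giving V_DS = 0.43 V (the root below V_ov).
I_D = (8.62 − 0.43) / 2.61 = 3.14 mA.

I_D = 3.14 mA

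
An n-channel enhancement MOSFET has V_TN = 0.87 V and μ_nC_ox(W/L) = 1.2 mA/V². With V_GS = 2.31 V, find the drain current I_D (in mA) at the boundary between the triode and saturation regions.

I_D = 1.24 mA

At the boundary V_DS = V_ov = V_GS − V_TN = 2.31 − 0.87 = 1.44 V.
I_D = ½ k_n V_ov² = 0.5 × 1.2 × 1.44² = 1.24 mA.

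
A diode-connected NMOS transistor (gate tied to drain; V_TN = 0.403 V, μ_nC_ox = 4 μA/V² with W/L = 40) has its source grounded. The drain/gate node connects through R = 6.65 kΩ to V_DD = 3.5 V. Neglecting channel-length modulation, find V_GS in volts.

With gate tied to drain, V_GS = V_DS ≥ V_GS − V_TN, so the device is in saturation.
k_n = μ_nC_ox · (W/L) = 0.16 mA/V².
KCL at the drain: ½ k_n (V_GS − V_TN)² = (V_DD − V_GS)/R.
Let x = V_GS − 0.403. Then 0.532 x² + x − 3.097 = 0, giving x = 1.65 V (positive root), so V_GS = 2.05 V.
I_D = (V_DD − V_GS)/R = (3.5 − 2.05) / 6.65 = 0.218 mA.

V_GS = 2.05 V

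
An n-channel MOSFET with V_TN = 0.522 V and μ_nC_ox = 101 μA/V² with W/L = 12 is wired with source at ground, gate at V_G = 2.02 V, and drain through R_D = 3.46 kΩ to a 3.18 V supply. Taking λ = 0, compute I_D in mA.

I_D = 0.771 mA

V_GS = V_G = 2.02 V, so V_ov = 2.02 − 0.522 = 1.5 V.
k_n = μ_nC_ox · (W/L) = 1.212 mA/V².
Assume saturation: I_D = ½ k_n V_ov² = 0.5 × 1.212 × 1.5² = 1.36 mA, giving V_DS = V_DD − I_D R_D = 3.18 − 1.36 × 3.46 = -1.53 V.
But -1.53 V < V_ov = 1.5 V, so the device is actually in triode.
In triode I_D = k_n[V_ov V_DS − ½ V_DS²] and I_D = (V_DD − V_DS)/R_D. Equating: 2.1 V_DS² − 7.282 V_DS + 3.18 = 0, giving V_DS = 0.512 V (the root below V_ov).
I_D = (3.18 − 0.512) / 3.46 = 0.771 mA.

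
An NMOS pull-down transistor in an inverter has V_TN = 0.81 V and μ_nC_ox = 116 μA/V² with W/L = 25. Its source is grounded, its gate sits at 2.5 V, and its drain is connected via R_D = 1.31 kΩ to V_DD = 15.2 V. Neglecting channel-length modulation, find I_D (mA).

I_D = 4.14 mA

V_GS = V_G = 2.5 V, so V_ov = 2.5 − 0.81 = 1.69 V.
k_n = μ_nC_ox · (W/L) = 2.9 mA/V².
Assume saturation: I_D = ½ k_n V_ov² = 0.5 × 2.9 × 1.69² = 4.14 mA, giving V_DS = V_DD − I_D R_D = 15.2 − 4.14 × 1.31 = 9.77 V.
V_DS = 9.77 V ≥ V_ov = 1.69 V, confirming saturation.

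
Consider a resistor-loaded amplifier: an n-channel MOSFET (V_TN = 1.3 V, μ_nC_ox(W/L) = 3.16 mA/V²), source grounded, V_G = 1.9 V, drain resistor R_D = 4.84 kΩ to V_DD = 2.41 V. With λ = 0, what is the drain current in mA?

I_D = 0.434 mA

V_GS = V_G = 1.9 V, so V_ov = 1.9 − 1.3 = 0.6 V.
Assume saturation: I_D = ½ k_n V_ov² = 0.5 × 3.16 × 0.6² = 0.569 mA, giving V_DS = V_DD − I_D R_D = 2.41 − 0.569 × 4.84 = -0.343 V.
But -0.343 V < V_ov = 0.6 V, so the device is actually in triode.
In triode I_D = k_n[V_ov V_DS − ½ V_DS²] and I_D = (V_DD − V_DS)/R_D. Equating: 7.65 V_DS² − 10.18 V_DS + 2.41 = 0, giving V_DS = 0.308 V (the root below V_ov).
I_D = (2.41 − 0.308) / 4.84 = 0.434 mA.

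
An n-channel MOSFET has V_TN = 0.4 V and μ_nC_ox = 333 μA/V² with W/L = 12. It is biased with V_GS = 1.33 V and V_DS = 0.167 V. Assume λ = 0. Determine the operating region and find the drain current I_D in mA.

k_n = μ_nC_ox · (W/L) = 3.996 mA/V².
V_ov = V_GS − V_TN = 1.33 − 0.4 = 0.93 V.
Since V_DS = 0.167 V < V_ov = 0.93 V, the device is in the triode region.
I_D = k_n [V_ov · V_DS − ½ V_DS²] = 3.996 × [0.93 × 0.167 − 0.5 × 0.167²] = 0.565 mA.

Triode; I_D = 0.565 mA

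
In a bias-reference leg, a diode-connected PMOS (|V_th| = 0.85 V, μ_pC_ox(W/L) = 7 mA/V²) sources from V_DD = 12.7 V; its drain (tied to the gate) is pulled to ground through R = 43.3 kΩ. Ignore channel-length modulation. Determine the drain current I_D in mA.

I_D = 0.267 mA

With gate tied to drain, V_SG = V_SD ≥ V_SG − |V_th|, so the device is in saturation.
KCL at the drain: ½ k_p (V_SG − |V_th|)² = (V_DD − V_SG)/R.
Let x = V_SG − 0.85. Then 152 x² + x − 11.85 = 0, giving x = 0.276 V (positive root), so V_SG = 1.13 V.
I_D = (V_DD − V_SG)/R = (12.7 − 1.13) / 43.3 = 0.267 mA.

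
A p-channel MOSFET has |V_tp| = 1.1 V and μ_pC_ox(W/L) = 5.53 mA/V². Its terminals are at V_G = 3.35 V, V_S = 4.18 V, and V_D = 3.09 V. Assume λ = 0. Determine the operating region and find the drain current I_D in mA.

Cutoff; I_D = 0 mA

V_SG = V_S − V_G = 4.18 − 3.35 = 0.83 V; V_SD = V_S − V_D = 4.18 − 3.09 = 1.09 V.
V_SG = 0.83 V < |V_tp| = 1.1 V, so the transistor is in cutoff.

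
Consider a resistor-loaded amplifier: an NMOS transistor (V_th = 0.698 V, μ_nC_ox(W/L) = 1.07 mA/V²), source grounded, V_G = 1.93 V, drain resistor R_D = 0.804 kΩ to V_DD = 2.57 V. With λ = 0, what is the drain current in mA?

V_GS = V_G = 1.93 V, so V_ov = 1.93 − 0.698 = 1.23 V.
Assume saturation: I_D = ½ k_n V_ov² = 0.5 × 1.07 × 1.23² = 0.812 mA, giving V_DS = V_DD − I_D R_D = 2.57 − 0.812 × 0.804 = 1.92 V.
V_DS = 1.92 V ≥ V_ov = 1.23 V, confirming saturation.

I_D = 0.812 mA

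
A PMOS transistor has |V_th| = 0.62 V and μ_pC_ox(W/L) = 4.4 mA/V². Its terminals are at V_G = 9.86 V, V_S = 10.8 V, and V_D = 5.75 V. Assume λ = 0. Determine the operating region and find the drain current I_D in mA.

Saturation; I_D = 0.225 mA

V_SG = V_S − V_G = 10.8 − 9.86 = 0.94 V; V_SD = V_S − V_D = 10.8 − 5.75 = 5.05 V.
V_ov = V_SG − |V_th| = 0.94 − 0.62 = 0.32 V.
Since V_SD = 5.05 V ≥ V_ov = 0.32 V, the device is in saturation.
I_D = ½ k_p V_ov² = 0.5 × 4.4 × 0.32² = 0.225 mA.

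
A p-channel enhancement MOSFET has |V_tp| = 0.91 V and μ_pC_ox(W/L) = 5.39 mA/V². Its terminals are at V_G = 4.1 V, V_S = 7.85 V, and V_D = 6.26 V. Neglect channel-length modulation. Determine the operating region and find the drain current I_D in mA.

V_SG = V_S − V_G = 7.85 − 4.1 = 3.75 V; V_SD = V_S − V_D = 7.85 − 6.26 = 1.59 V.
V_ov = V_SG − |V_tp| = 3.75 − 0.91 = 2.84 V.
Since V_SD = 1.59 V < V_ov = 2.84 V, the device is in the triode region.
I_D = k_p [V_ov · V_SD − ½ V_SD²] = 5.39 × [2.84 × 1.59 − 0.5 × 1.59²] = 17.5 mA.

Triode; I_D = 17.5 mA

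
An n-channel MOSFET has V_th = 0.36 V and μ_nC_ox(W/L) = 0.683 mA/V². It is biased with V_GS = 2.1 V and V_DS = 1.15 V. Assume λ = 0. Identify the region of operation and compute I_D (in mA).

V_ov = V_GS − V_th = 2.1 − 0.36 = 1.74 V.
Since V_DS = 1.15 V < V_ov = 1.74 V, the device is in the triode region.
I_D = k_n [V_ov · V_DS − ½ V_DS²] = 0.683 × [1.74 × 1.15 − 0.5 × 1.15²] = 0.915 mA.

Triode; I_D = 0.915 mA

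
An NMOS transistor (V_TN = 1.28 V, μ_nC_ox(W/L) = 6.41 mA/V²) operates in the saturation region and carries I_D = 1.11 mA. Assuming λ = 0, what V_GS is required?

V_GS = 1.87 V

In saturation I_D = ½ k_n (V_GS − V_TN)², so V_GS − V_TN = √(2 I_D / k_n) = √(2 × 1.11 / 6.41) = 0.589 V.
V_GS = 1.28 + 0.589 = 1.87 V.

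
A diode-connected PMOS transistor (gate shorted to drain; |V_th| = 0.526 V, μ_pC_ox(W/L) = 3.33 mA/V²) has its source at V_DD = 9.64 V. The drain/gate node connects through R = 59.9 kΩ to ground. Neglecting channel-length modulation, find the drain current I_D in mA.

I_D = 0.147 mA

With gate tied to drain, V_SG = V_SD ≥ V_SG − |V_th|, so the device is in saturation.
KCL at the drain: ½ k_p (V_SG − |V_th|)² = (V_DD − V_SG)/R.
Let x = V_SG − 0.526. Then 99.7 x² + x − 9.114 = 0, giving x = 0.297 V (positive root), so V_SG = 0.823 V.
I_D = (V_DD − V_SG)/R = (9.64 − 0.823) / 59.9 = 0.147 mA.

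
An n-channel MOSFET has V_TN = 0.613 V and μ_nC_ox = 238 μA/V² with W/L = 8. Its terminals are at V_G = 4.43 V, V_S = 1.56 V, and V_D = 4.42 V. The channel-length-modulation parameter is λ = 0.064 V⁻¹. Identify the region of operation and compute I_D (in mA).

V_GS = V_G − V_S = 4.43 − 1.56 = 2.87 V; V_DS = V_D − V_S = 4.42 − 1.56 = 2.86 V.
k_n = μ_nC_ox · (W/L) = 1.904 mA/V².
V_ov = V_GS − V_TN = 2.87 − 0.613 = 2.26 V.
Since V_DS = 2.86 V ≥ V_ov = 2.26 V, the device is in saturation.
I_D = ½ k_n V_ov² (1 + λ V_DS) = 0.5 × 1.904 × 2.26² × (1 + 0.064 × 2.86) = 5.74 mA.

Saturation; I_D = 5.74 mA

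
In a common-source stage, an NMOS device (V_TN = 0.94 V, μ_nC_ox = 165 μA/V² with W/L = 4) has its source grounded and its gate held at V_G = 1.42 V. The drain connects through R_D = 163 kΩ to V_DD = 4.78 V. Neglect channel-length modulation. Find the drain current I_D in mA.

I_D = 0.0287 mA

V_GS = V_G = 1.42 V, so V_ov = 1.42 − 0.94 = 0.48 V.
k_n = μ_nC_ox · (W/L) = 0.66 mA/V².
Assume saturation: I_D = ½ k_n V_ov² = 0.5 × 0.66 × 0.48² = 0.076 mA, giving V_DS = V_DD − I_D R_D = 4.78 − 0.076 × 163 = -7.61 V.
But -7.61 V < V_ov = 0.48 V, so the device is actually in triode.
In triode I_D = k_n[V_ov V_DS − ½ V_DS²] and I_D = (V_DD − V_DS)/R_D. Equating: 53.8 V_DS² − 52.64 V_DS + 4.78 = 0, giving V_DS = 0.101 V (the root below V_ov).
I_D = (4.78 − 0.101) / 163 = 0.0287 mA.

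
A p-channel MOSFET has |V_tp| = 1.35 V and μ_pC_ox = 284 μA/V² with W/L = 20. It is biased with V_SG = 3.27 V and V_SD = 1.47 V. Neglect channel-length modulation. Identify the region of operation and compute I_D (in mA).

k_p = μ_pC_ox · (W/L) = 5.68 mA/V².
V_ov = V_SG − |V_tp| = 3.27 − 1.35 = 1.92 V.
Since V_SD = 1.47 V < V_ov = 1.92 V, the device is in the triode region.
I_D = k_p [V_ov · V_SD − ½ V_SD²] = 5.68 × [1.92 × 1.47 − 0.5 × 1.47²] = 9.89 mA.

Triode; I_D = 9.89 mA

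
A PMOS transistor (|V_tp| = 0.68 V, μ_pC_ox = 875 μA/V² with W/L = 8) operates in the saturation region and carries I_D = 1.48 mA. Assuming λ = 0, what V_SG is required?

k_p = μ_pC_ox · (W/L) = 7 mA/V².
In saturation I_D = ½ k_p (V_SG − |V_tp|)², so V_SG − |V_tp| = √(2 I_D / k_p) = √(2 × 1.48 / 7) = 0.65 V.
V_SG = 0.68 + 0.65 = 1.33 V.

V_SG = 1.33 V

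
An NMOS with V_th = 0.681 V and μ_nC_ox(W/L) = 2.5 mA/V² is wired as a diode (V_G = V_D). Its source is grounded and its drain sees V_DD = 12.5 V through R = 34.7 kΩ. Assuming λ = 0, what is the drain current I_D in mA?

With gate tied to drain, V_GS = V_DS ≥ V_GS − V_th, so the device is in saturation.
KCL at the drain: ½ k_n (V_GS − V_th)² = (V_DD − V_GS)/R.
Let x = V_GS − 0.681. Then 43.4 x² + x − 11.82 = 0, giving x = 0.511 V (positive root), so V_GS = 1.19 V.
I_D = (V_DD − V_GS)/R = (12.5 − 1.19) / 34.7 = 0.326 mA.

I_D = 0.326 mA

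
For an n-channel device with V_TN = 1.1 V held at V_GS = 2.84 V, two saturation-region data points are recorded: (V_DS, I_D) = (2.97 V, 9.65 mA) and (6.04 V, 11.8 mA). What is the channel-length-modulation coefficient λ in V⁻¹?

λ = 0.0925 V⁻¹

With V_GS fixed, I_D ∝ (1 + λ V_DS) in saturation, so I_D2/I_D1 = (1 + λ V_DS2)/(1 + λ V_DS1).
11.8/9.65 = 1.223 = (1 + 6.04 λ)/(1 + 2.97 λ).
Solving: λ (I_D1 V_DS2 − I_D2 V_DS1) = I_D2 − I_D1, so λ = (11.8 − 9.65) / (9.65 × 6.04 − 11.8 × 2.97) = 2.15 / 23.2 = 0.0925 V⁻¹.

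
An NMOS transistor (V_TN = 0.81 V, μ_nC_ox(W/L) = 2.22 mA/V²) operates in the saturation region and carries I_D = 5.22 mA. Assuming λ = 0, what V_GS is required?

In saturation I_D = ½ k_n (V_GS − V_TN)², so V_GS − V_TN = √(2 I_D / k_n) = √(2 × 5.22 / 2.22) = 2.17 V.
V_GS = 0.81 + 2.17 = 2.98 V.

V_GS = 2.98 V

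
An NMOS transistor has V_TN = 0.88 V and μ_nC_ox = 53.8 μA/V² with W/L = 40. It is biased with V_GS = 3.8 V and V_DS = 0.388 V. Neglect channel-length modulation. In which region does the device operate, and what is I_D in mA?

k_n = μ_nC_ox · (W/L) = 2.152 mA/V².
V_ov = V_GS − V_TN = 3.8 − 0.88 = 2.92 V.
Since V_DS = 0.388 V < V_ov = 2.92 V, the device is in the triode region.
I_D = k_n [V_ov · V_DS − ½ V_DS²] = 2.152 × [2.92 × 0.388 − 0.5 × 0.388²] = 2.28 mA.

Triode; I_D = 2.28 mA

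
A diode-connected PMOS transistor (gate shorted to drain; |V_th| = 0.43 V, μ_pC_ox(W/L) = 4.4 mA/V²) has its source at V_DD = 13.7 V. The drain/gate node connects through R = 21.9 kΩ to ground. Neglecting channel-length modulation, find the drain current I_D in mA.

I_D = 0.582 mA

With gate tied to drain, V_SG = V_SD ≥ V_SG − |V_th|, so the device is in saturation.
KCL at the drain: ½ k_p (V_SG − |V_th|)² = (V_DD − V_SG)/R.
Let x = V_SG − 0.43. Then 48.2 x² + x − 13.27 = 0, giving x = 0.515 V (positive root), so V_SG = 0.945 V.
I_D = (V_DD − V_SG)/R = (13.7 − 0.945) / 21.9 = 0.582 mA.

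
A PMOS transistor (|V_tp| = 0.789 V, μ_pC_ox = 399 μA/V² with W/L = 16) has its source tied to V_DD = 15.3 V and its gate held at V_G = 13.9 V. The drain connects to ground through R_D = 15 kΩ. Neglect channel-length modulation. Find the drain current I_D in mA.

I_D = 0.996 mA

V_SG = V_DD − V_G = 15.3 − 13.9 = 1.4 V, so V_ov = 1.4 − 0.789 = 0.611 V.
k_p = μ_pC_ox · (W/L) = 6.384 mA/V².
Assume saturation: I_D = ½ k_p V_ov² = 0.5 × 6.384 × 0.611² = 1.19 mA, giving V_SD = V_DD − I_D R_D = 15.3 − 1.19 × 15 = -2.57 V.
But -2.57 V < V_ov = 0.611 V, so the device is actually in triode.
In triode I_D = k_p[V_ov V_SD − ½ V_SD²] and I_D = (V_DD − V_SD)/R_D. Equating: 47.9 V_SD² − 59.51 V_SD + 15.3 = 0, giving V_SD = 0.363 V (the root below V_ov).
I_D = (15.3 − 0.363) / 15 = 0.996 mA.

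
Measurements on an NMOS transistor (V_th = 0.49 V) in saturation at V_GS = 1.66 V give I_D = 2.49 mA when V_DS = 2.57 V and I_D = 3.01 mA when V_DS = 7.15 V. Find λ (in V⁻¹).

With V_GS fixed, I_D ∝ (1 + λ V_DS) in saturation, so I_D2/I_D1 = (1 + λ V_DS2)/(1 + λ V_DS1).
3.01/2.49 = 1.209 = (1 + 7.15 λ)/(1 + 2.57 λ).
Solving: λ (I_D1 V_DS2 − I_D2 V_DS1) = I_D2 − I_D1, so λ = (3.01 − 2.49) / (2.49 × 7.15 − 3.01 × 2.57) = 0.52 / 10.1 = 0.0516 V⁻¹.

λ = 0.0516 V⁻¹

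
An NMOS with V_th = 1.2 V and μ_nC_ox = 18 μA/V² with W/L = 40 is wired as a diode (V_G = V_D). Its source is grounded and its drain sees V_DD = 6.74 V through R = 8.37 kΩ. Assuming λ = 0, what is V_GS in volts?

V_GS = 2.40 V

With gate tied to drain, V_GS = V_DS ≥ V_GS − V_th, so the device is in saturation.
k_n = μ_nC_ox · (W/L) = 0.72 mA/V².
KCL at the drain: ½ k_n (V_GS − V_th)² = (V_DD − V_GS)/R.
Let x = V_GS − 1.2. Then 3.01 x² + x − 5.54 = 0, giving x = 1.2 V (positive root), so V_GS = 2.4 V.
I_D = (V_DD − V_GS)/R = (6.74 − 2.4) / 8.37 = 0.519 mA.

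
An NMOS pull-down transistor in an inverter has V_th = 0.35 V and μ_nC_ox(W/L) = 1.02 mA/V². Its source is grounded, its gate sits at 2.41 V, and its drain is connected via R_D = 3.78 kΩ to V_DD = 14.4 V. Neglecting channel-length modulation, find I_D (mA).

I_D = 2.16 mA

V_GS = V_G = 2.41 V, so V_ov = 2.41 − 0.35 = 2.06 V.
Assume saturation: I_D = ½ k_n V_ov² = 0.5 × 1.02 × 2.06² = 2.16 mA, giving V_DS = V_DD − I_D R_D = 14.4 − 2.16 × 3.78 = 6.22 V.
V_DS = 6.22 V ≥ V_ov = 2.06 V, confirming saturation.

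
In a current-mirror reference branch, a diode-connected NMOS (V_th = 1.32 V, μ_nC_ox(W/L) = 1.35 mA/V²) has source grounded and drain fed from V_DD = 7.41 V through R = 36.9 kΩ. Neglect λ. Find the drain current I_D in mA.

I_D = 0.152 mA

With gate tied to drain, V_GS = V_DS ≥ V_GS − V_th, so the device is in saturation.
KCL at the drain: ½ k_n (V_GS − V_th)² = (V_DD − V_GS)/R.
Let x = V_GS − 1.32. Then 24.9 x² + x − 6.09 = 0, giving x = 0.475 V (positive root), so V_GS = 1.79 V.
I_D = (V_DD − V_GS)/R = (7.41 − 1.79) / 36.9 = 0.152 mA.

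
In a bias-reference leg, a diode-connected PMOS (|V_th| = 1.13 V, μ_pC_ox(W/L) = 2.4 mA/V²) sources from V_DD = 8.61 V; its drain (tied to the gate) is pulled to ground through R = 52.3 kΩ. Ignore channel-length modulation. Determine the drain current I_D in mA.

With gate tied to drain, V_SG = V_SD ≥ V_SG − |V_th|, so the device is in saturation.
KCL at the drain: ½ k_p (V_SG − |V_th|)² = (V_DD − V_SG)/R.
Let x = V_SG − 1.13. Then 62.8 x² + x − 7.48 = 0, giving x = 0.337 V (positive root), so V_SG = 1.47 V.
I_D = (V_DD − V_SG)/R = (8.61 − 1.47) / 52.3 = 0.137 mA.

I_D = 0.137 mA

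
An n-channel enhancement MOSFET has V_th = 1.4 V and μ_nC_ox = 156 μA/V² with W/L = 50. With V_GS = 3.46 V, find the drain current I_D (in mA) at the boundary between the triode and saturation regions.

At the boundary V_DS = V_ov = V_GS − V_th = 3.46 − 1.4 = 2.06 V.
k_n = μ_nC_ox · (W/L) = 7.8 mA/V².
I_D = ½ k_n V_ov² = 0.5 × 7.8 × 2.06² = 16.6 mA.

I_D = 16.6 mA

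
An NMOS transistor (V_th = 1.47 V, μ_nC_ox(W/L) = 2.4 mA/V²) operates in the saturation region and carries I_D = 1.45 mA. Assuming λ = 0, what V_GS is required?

V_GS = 2.57 V

In saturation I_D = ½ k_n (V_GS − V_th)², so V_GS − V_th = √(2 I_D / k_n) = √(2 × 1.45 / 2.4) = 1.1 V.
V_GS = 1.47 + 1.1 = 2.57 V.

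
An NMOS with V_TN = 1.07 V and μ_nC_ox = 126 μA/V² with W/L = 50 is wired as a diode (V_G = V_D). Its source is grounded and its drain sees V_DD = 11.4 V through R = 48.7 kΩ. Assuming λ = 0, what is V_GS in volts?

With gate tied to drain, V_GS = V_DS ≥ V_GS − V_TN, so the device is in saturation.
k_n = μ_nC_ox · (W/L) = 6.3 mA/V².
KCL at the drain: ½ k_n (V_GS − V_TN)² = (V_DD − V_GS)/R.
Let x = V_GS − 1.07. Then 153 x² + x − 10.33 = 0, giving x = 0.256 V (positive root), so V_GS = 1.33 V.
I_D = (V_DD − V_GS)/R = (11.4 − 1.33) / 48.7 = 0.207 mA.

V_GS = 1.33 V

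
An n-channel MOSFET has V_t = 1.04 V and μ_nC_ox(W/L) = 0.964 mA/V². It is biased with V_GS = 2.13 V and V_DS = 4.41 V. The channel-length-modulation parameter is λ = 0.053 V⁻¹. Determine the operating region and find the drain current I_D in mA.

V_ov = V_GS − V_t = 2.13 − 1.04 = 1.09 V.
Since V_DS = 4.41 V ≥ V_ov = 1.09 V, the device is in saturation.
I_D = ½ k_n V_ov² (1 + λ V_DS) = 0.5 × 0.964 × 1.09² × (1 + 0.053 × 4.41) = 0.707 mA.

Saturation; I_D = 0.707 mA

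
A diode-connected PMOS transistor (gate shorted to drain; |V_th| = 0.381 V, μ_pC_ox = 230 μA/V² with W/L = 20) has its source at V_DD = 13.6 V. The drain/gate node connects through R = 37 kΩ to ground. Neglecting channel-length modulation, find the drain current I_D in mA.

With gate tied to drain, V_SG = V_SD ≥ V_SG − |V_th|, so the device is in saturation.
k_p = μ_pC_ox · (W/L) = 4.6 mA/V².
KCL at the drain: ½ k_p (V_SG − |V_th|)² = (V_DD − V_SG)/R.
Let x = V_SG − 0.381. Then 85.1 x² + x − 13.22 = 0, giving x = 0.388 V (positive root), so V_SG = 0.769 V.
I_D = (V_DD − V_SG)/R = (13.6 − 0.769) / 37 = 0.347 mA.

I_D = 0.347 mA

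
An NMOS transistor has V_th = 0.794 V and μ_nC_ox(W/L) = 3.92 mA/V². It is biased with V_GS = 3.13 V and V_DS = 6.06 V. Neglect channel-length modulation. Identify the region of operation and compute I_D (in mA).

Saturation; I_D = 10.7 mA

V_ov = V_GS − V_th = 3.13 − 0.794 = 2.34 V.
Since V_DS = 6.06 V ≥ V_ov = 2.34 V, the device is in saturation.
I_D = ½ k_n V_ov² = 0.5 × 3.92 × 2.34² = 10.7 mA.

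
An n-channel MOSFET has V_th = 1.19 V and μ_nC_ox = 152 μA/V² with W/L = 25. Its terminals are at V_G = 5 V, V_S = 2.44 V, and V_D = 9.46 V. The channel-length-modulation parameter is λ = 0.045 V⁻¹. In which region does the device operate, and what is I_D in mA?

V_GS = V_G − V_S = 5 − 2.44 = 2.56 V; V_DS = V_D − V_S = 9.46 − 2.44 = 7.02 V.
k_n = μ_nC_ox · (W/L) = 3.8 mA/V².
V_ov = V_GS − V_th = 2.56 − 1.19 = 1.37 V.
Since V_DS = 7.02 V ≥ V_ov = 1.37 V, the device is in saturation.
I_D = ½ k_n V_ov² (1 + λ V_DS) = 0.5 × 3.8 × 1.37² × (1 + 0.045 × 7.02) = 4.69 mA.

Saturation; I_D = 4.69 mA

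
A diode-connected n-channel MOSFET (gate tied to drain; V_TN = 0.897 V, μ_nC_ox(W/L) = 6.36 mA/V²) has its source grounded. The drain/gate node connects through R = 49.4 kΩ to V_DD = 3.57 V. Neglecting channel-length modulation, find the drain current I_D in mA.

With gate tied to drain, V_GS = V_DS ≥ V_GS − V_TN, so the device is in saturation.
KCL at the drain: ½ k_n (V_GS − V_TN)² = (V_DD − V_GS)/R.
Let x = V_GS − 0.897. Then 157 x² + x − 2.673 = 0, giving x = 0.127 V (positive root), so V_GS = 1.02 V.
I_D = (V_DD − V_GS)/R = (3.57 − 1.02) / 49.4 = 0.0515 mA.

I_D = 0.0515 mA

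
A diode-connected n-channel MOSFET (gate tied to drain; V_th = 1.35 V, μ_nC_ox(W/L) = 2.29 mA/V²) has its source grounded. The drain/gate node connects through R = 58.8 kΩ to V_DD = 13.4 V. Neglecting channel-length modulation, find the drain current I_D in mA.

With gate tied to drain, V_GS = V_DS ≥ V_GS − V_th, so the device is in saturation.
KCL at the drain: ½ k_n (V_GS − V_th)² = (V_DD − V_GS)/R.
Let x = V_GS − 1.35. Then 67.3 x² + x − 12.05 = 0, giving x = 0.416 V (positive root), so V_GS = 1.77 V.
I_D = (V_DD − V_GS)/R = (13.4 − 1.77) / 58.8 = 0.198 mA.

I_D = 0.198 mA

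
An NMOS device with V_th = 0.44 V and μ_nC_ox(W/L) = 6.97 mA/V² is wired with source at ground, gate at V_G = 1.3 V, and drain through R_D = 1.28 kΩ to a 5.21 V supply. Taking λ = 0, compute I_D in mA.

V_GS = V_G = 1.3 V, so V_ov = 1.3 − 0.44 = 0.86 V.
Assume saturation: I_D = ½ k_n V_ov² = 0.5 × 6.97 × 0.86² = 2.58 mA, giving V_DS = V_DD − I_D R_D = 5.21 − 2.58 × 1.28 = 1.91 V.
V_DS = 1.91 V ≥ V_ov = 0.86 V, confirming saturation.

I_D = 2.58 mA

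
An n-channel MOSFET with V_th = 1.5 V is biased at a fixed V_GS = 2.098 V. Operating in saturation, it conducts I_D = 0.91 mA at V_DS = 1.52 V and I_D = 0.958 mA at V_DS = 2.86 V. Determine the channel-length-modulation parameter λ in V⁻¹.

λ = 0.0419 V⁻¹

With V_GS fixed, I_D ∝ (1 + λ V_DS) in saturation, so I_D2/I_D1 = (1 + λ V_DS2)/(1 + λ V_DS1).
0.958/0.91 = 1.053 = (1 + 2.86 λ)/(1 + 1.52 λ).
Solving: λ (I_D1 V_DS2 − I_D2 V_DS1) = I_D2 − I_D1, so λ = (0.958 − 0.91) / (0.91 × 2.86 − 0.958 × 1.52) = 0.048 / 1.15 = 0.0419 V⁻¹.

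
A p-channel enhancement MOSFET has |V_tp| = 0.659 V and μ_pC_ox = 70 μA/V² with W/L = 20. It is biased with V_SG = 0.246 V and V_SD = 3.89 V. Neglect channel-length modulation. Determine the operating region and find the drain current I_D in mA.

Cutoff; I_D = 0 mA

V_SG = 0.246 V < |V_tp| = 0.659 V, so the transistor is in cutoff.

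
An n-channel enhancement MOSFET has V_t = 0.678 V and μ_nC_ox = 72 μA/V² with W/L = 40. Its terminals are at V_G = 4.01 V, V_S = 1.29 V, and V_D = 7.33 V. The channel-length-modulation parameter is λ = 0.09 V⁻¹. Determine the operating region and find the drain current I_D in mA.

Saturation; I_D = 9.27 mA

V_GS = V_G − V_S = 4.01 − 1.29 = 2.72 V; V_DS = V_D − V_S = 7.33 − 1.29 = 6.04 V.
k_n = μ_nC_ox · (W/L) = 2.88 mA/V².
V_ov = V_GS − V_t = 2.72 − 0.678 = 2.04 V.
Since V_DS = 6.04 V ≥ V_ov = 2.04 V, the device is in saturation.
I_D = ½ k_n V_ov² (1 + λ V_DS) = 0.5 × 2.88 × 2.04² × (1 + 0.09 × 6.04) = 9.27 mA.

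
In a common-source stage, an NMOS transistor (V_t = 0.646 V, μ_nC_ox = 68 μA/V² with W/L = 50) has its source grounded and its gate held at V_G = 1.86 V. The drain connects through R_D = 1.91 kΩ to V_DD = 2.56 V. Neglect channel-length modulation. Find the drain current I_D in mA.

V_GS = V_G = 1.86 V, so V_ov = 1.86 − 0.646 = 1.21 V.
k_n = μ_nC_ox · (W/L) = 3.4 mA/V².
Assume saturation: I_D = ½ k_n V_ov² = 0.5 × 3.4 × 1.21² = 2.51 mA, giving V_DS = V_DD − I_D R_D = 2.56 − 2.51 × 1.91 = -2.23 V.
But -2.23 V < V_ov = 1.21 V, so the device is actually in triode.
In triode I_D = k_n[V_ov V_DS − ½ V_DS²] and I_D = (V_DD − V_DS)/R_D. Equating: 3.25 V_DS² − 8.884 V_DS + 2.56 = 0, giving V_DS = 0.327 V (the root below V_ov).
I_D = (2.56 − 0.327) / 1.91 = 1.17 mA.

I_D = 1.17 mA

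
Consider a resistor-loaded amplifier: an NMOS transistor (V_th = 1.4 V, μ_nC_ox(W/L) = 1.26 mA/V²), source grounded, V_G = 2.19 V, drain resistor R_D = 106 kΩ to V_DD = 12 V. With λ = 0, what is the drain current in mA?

V_GS = V_G = 2.19 V, so V_ov = 2.19 − 1.4 = 0.79 V.
Assume saturation: I_D = ½ k_n V_ov² = 0.5 × 1.26 × 0.79² = 0.393 mA, giving V_DS = V_DD − I_D R_D = 12 − 0.393 × 106 = -29.7 V.
But -29.7 V < V_ov = 0.79 V, so the device is actually in triode.
In triode I_D = k_n[V_ov V_DS − ½ V_DS²] and I_D = (V_DD − V_DS)/R_D. Equating: 66.8 V_DS² − 106.5 V_DS + 12 = 0, giving V_DS = 0.122 V (the root below V_ov).
I_D = (12 − 0.122) / 106 = 0.112 mA.

I_D = 0.112 mA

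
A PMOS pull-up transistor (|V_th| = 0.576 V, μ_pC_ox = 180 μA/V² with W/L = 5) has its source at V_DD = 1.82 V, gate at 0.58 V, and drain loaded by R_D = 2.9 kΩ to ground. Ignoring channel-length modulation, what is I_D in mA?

V_SG = V_DD − V_G = 1.82 − 0.58 = 1.24 V, so V_ov = 1.24 − 0.576 = 0.664 V.
k_p = μ_pC_ox · (W/L) = 0.9 mA/V².
Assume saturation: I_D = ½ k_p V_ov² = 0.5 × 0.9 × 0.664² = 0.198 mA, giving V_SD = V_DD − I_D R_D = 1.82 − 0.198 × 2.9 = 1.24 V.
V_SD = 1.24 V ≥ V_ov = 0.664 V, confirming saturation.

I_D = 0.198 mA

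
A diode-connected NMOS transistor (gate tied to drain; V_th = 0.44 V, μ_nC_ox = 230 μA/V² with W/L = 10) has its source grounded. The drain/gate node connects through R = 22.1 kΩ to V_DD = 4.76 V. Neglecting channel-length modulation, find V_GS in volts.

V_GS = 0.833 V

With gate tied to drain, V_GS = V_DS ≥ V_GS − V_th, so the device is in saturation.
k_n = μ_nC_ox · (W/L) = 2.3 mA/V².
KCL at the drain: ½ k_n (V_GS − V_th)² = (V_DD − V_GS)/R.
Let x = V_GS − 0.44. Then 25.4 x² + x − 4.32 = 0, giving x = 0.393 V (positive root), so V_GS = 0.833 V.
I_D = (V_DD − V_GS)/R = (4.76 − 0.833) / 22.1 = 0.178 mA.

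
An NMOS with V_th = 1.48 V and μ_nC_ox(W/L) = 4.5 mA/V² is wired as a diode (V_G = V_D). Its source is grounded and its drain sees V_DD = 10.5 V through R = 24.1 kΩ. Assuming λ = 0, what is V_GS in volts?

With gate tied to drain, V_GS = V_DS ≥ V_GS − V_th, so the device is in saturation.
KCL at the drain: ½ k_n (V_GS − V_th)² = (V_DD − V_GS)/R.
Let x = V_GS − 1.48. Then 54.2 x² + x − 9.02 = 0, giving x = 0.399 V (positive root), so V_GS = 1.88 V.
I_D = (V_DD − V_GS)/R = (10.5 − 1.88) / 24.1 = 0.358 mA.

V_GS = 1.88 V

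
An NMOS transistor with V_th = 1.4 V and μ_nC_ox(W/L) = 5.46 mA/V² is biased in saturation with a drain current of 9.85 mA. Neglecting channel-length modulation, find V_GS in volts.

V_GS = 3.30 V

In saturation I_D = ½ k_n (V_GS − V_th)², so V_GS − V_th = √(2 I_D / k_n) = √(2 × 9.85 / 5.46) = 1.9 V.
V_GS = 1.4 + 1.9 = 3.3 V.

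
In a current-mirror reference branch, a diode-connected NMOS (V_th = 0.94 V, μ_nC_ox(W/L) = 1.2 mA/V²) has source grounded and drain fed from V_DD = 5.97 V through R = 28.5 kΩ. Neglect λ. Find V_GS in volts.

V_GS = 1.45 V

With gate tied to drain, V_GS = V_DS ≥ V_GS − V_th, so the device is in saturation.
KCL at the drain: ½ k_n (V_GS − V_th)² = (V_DD − V_GS)/R.
Let x = V_GS − 0.94. Then 17.1 x² + x − 5.03 = 0, giving x = 0.514 V (positive root), so V_GS = 1.45 V.
I_D = (V_DD − V_GS)/R = (5.97 − 1.45) / 28.5 = 0.158 mA.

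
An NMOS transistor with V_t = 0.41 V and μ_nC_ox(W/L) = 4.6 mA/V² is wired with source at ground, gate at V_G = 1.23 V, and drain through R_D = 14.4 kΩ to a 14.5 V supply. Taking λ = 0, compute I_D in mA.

V_GS = V_G = 1.23 V, so V_ov = 1.23 − 0.41 = 0.82 V.
Assume saturation: I_D = ½ k_n V_ov² = 0.5 × 4.6 × 0.82² = 1.55 mA, giving V_DS = V_DD − I_D R_D = 14.5 − 1.55 × 14.4 = -7.77 V.
But -7.77 V < V_ov = 0.82 V, so the device is actually in triode.
In triode I_D = k_n[V_ov V_DS − ½ V_DS²] and I_D = (V_DD − V_DS)/R_D. Equating: 33.1 V_DS² − 55.32 V_DS + 14.5 = 0, giving V_DS = 0.326 V (the root below V_ov).
I_D = (14.5 − 0.326) / 14.4 = 0.984 mA.

I_D = 0.984 mA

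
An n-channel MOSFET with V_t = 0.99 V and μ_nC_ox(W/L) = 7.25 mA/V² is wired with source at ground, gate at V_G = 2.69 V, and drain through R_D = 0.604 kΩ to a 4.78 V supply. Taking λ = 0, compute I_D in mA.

V_GS = V_G = 2.69 V, so V_ov = 2.69 − 0.99 = 1.7 V.
Assume saturation: I_D = ½ k_n V_ov² = 0.5 × 7.25 × 1.7² = 10.5 mA, giving V_DS = V_DD − I_D R_D = 4.78 − 10.5 × 0.604 = -1.55 V.
But -1.55 V < V_ov = 1.7 V, so the device is actually in triode.
In triode I_D = k_n[V_ov V_DS − ½ V_DS²] and I_D = (V_DD − V_DS)/R_D. Equating: 2.19 V_DS² − 8.444 V_DS + 4.78 = 0, giving V_DS = 0.689 V (the root below V_ov).
I_D = (4.78 − 0.689) / 0.604 = 6.77 mA.

I_D = 6.77 mA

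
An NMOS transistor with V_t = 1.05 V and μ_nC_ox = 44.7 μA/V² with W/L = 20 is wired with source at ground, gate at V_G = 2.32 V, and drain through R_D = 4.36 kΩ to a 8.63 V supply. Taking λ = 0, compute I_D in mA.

V_GS = V_G = 2.32 V, so V_ov = 2.32 − 1.05 = 1.27 V.
k_n = μ_nC_ox · (W/L) = 0.894 mA/V².
Assume saturation: I_D = ½ k_n V_ov² = 0.5 × 0.894 × 1.27² = 0.721 mA, giving V_DS = V_DD − I_D R_D = 8.63 − 0.721 × 4.36 = 5.49 V.
V_DS = 5.49 V ≥ V_ov = 1.27 V, confirming saturation.

I_D = 0.721 mA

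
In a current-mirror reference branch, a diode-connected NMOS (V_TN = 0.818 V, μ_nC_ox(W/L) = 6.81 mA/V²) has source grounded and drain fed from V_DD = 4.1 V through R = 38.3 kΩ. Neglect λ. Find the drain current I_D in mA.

With gate tied to drain, V_GS = V_DS ≥ V_GS − V_TN, so the device is in saturation.
KCL at the drain: ½ k_n (V_GS − V_TN)² = (V_DD − V_GS)/R.
Let x = V_GS − 0.818. Then 130 x² + x − 3.282 = 0, giving x = 0.155 V (positive root), so V_GS = 0.973 V.
I_D = (V_DD − V_GS)/R = (4.1 − 0.973) / 38.3 = 0.0816 mA.

I_D = 0.0816 mA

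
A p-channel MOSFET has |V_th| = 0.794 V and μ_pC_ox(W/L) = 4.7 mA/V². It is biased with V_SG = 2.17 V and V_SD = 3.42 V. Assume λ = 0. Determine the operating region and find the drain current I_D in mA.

Saturation; I_D = 4.45 mA

V_ov = V_SG − |V_th| = 2.17 − 0.794 = 1.38 V.
Since V_SD = 3.42 V ≥ V_ov = 1.38 V, the device is in saturation.
I_D = ½ k_p V_ov² = 0.5 × 4.7 × 1.38² = 4.45 mA.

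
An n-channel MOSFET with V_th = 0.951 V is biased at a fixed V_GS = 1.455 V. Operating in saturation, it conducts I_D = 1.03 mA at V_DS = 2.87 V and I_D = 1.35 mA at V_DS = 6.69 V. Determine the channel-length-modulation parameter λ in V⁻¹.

With V_GS fixed, I_D ∝ (1 + λ V_DS) in saturation, so I_D2/I_D1 = (1 + λ V_DS2)/(1 + λ V_DS1).
1.35/1.03 = 1.311 = (1 + 6.69 λ)/(1 + 2.87 λ).
Solving: λ (I_D1 V_DS2 − I_D2 V_DS1) = I_D2 − I_D1, so λ = (1.35 − 1.03) / (1.03 × 6.69 − 1.35 × 2.87) = 0.32 / 3.02 = 0.106 V⁻¹.

λ = 0.106 V⁻¹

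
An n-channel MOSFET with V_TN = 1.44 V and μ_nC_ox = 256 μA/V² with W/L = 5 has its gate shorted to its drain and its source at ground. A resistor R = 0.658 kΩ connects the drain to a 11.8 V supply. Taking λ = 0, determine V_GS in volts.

V_GS = 5.35 V

With gate tied to drain, V_GS = V_DS ≥ V_GS − V_TN, so the device is in saturation.
k_n = μ_nC_ox · (W/L) = 1.28 mA/V².
KCL at the drain: ½ k_n (V_GS − V_TN)² = (V_DD − V_GS)/R.
Let x = V_GS − 1.44. Then 0.421 x² + x − 10.36 = 0, giving x = 3.91 V (positive root), so V_GS = 5.35 V.
I_D = (V_DD − V_GS)/R = (11.8 − 5.35) / 0.658 = 9.8 mA.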